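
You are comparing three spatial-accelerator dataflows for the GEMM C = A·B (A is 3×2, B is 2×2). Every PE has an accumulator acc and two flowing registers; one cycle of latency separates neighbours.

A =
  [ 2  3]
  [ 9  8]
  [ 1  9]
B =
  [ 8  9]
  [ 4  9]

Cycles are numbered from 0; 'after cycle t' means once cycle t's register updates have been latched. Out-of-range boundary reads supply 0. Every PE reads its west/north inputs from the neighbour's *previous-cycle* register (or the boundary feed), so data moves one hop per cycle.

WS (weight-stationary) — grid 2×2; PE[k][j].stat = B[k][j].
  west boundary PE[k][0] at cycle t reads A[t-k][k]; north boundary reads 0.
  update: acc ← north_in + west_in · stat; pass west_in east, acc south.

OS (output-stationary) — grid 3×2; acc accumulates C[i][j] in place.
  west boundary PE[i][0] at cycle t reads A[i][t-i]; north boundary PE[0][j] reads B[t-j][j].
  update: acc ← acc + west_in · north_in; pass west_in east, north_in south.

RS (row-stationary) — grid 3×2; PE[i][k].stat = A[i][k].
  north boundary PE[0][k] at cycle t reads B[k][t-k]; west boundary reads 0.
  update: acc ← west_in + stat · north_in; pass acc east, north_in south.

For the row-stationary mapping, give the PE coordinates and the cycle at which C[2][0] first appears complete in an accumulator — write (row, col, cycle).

RS — PE[2][1] is where C[2][0] collects:
  t=0 PE[2][1]: acc=0 h=0 v=0
  t=1 PE[2][1]: acc=0 h=0 v=0
  t=2 PE[2][1]: acc=0 h=0 v=0
  t=3 PE[2][1]: acc=44 h=44 v=4

(row, col, cycle) = (2, 1, 3)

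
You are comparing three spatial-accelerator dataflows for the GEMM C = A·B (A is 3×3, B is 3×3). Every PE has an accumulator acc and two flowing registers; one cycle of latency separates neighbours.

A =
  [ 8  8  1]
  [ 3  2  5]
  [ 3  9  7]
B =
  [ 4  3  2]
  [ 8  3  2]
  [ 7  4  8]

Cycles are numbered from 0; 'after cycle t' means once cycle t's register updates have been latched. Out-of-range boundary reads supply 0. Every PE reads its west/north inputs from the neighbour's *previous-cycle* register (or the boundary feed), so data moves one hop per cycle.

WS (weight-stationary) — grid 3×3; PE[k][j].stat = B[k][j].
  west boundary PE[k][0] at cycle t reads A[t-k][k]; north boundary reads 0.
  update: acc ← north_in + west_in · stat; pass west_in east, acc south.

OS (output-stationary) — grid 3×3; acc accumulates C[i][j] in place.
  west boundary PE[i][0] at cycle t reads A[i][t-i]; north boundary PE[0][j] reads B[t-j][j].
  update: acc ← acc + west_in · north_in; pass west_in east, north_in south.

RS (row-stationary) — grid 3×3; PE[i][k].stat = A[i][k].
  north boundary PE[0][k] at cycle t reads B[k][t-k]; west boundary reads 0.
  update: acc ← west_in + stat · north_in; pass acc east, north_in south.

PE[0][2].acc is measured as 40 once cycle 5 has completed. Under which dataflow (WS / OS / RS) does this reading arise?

WS [3×3] PE[0][2] across cycles:
  0: (0,2).acc=0  regs=<0,0>
  1: (0,2).acc=0  regs=<0,0>
  2: (0,2).acc=16  regs=<8,16>
  3: (0,2).acc=6  regs=<3,6>
  4: (0,2).acc=6  regs=<3,6>
  5: (0,2).acc=0  regs=<0,0>
OS [3×3] PE[0][2] across cycles:
  0: (0,2).acc=0  regs=<0,0>
  1: (0,2).acc=0  regs=<0,0>
  2: (0,2).acc=16  regs=<8,2>
  3: (0,2).acc=32  regs=<8,2>
  4: (0,2).acc=40  regs=<1,8>
  5: (0,2).acc=40  regs=<0,0>
RS [3×3] PE[0][2] across cycles:
  0: (0,2).acc=0  regs=<0,0>
  1: (0,2).acc=0  regs=<0,0>
  2: (0,2).acc=103  regs=<103,7>
  3: (0,2).acc=52  regs=<52,4>
  4: (0,2).acc=40  regs=<40,8>
  5: (0,2).acc=0  regs=<0,0>

dataflow = OS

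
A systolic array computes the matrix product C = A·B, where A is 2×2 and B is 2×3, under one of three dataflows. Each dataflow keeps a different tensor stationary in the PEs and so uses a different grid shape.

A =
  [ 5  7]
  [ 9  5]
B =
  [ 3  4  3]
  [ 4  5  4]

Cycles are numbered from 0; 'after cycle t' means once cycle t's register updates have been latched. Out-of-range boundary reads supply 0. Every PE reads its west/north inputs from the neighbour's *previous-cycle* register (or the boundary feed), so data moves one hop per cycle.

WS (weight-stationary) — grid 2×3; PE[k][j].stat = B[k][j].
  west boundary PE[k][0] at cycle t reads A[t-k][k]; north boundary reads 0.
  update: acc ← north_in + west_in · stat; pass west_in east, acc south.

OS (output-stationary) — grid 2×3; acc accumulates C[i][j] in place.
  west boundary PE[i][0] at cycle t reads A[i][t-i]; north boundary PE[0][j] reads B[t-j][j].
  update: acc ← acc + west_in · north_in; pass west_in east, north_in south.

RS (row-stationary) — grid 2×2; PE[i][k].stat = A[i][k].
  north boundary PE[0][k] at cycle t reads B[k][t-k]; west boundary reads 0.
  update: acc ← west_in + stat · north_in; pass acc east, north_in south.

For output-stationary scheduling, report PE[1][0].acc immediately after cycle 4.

PE[1][0].acc = 47

OS on a 2×3 grid — tracing PE[1][0] and its feeders:
  step 0 · PE0,0: acc=15; fwd→5 fwd↓3
  step 0 · PE1,0: acc=0; fwd→0 fwd↓0
  step 1 · PE0,0: acc=43; fwd→7 fwd↓4
  step 1 · PE1,0: acc=27; fwd→9 fwd↓3
  step 2 · PE0,0: acc=43; fwd→0 fwd↓0
  step 2 · PE1,0: acc=47; fwd→5 fwd↓4
  step 3 · PE0,0: acc=43; fwd→0 fwd↓0
  step 3 · PE1,0: acc=47; fwd→0 fwd↓0
  step 4 · PE0,0: acc=43; fwd→0 fwd↓0
  step 4 · PE1,0: acc=47; fwd→0 fwd↓0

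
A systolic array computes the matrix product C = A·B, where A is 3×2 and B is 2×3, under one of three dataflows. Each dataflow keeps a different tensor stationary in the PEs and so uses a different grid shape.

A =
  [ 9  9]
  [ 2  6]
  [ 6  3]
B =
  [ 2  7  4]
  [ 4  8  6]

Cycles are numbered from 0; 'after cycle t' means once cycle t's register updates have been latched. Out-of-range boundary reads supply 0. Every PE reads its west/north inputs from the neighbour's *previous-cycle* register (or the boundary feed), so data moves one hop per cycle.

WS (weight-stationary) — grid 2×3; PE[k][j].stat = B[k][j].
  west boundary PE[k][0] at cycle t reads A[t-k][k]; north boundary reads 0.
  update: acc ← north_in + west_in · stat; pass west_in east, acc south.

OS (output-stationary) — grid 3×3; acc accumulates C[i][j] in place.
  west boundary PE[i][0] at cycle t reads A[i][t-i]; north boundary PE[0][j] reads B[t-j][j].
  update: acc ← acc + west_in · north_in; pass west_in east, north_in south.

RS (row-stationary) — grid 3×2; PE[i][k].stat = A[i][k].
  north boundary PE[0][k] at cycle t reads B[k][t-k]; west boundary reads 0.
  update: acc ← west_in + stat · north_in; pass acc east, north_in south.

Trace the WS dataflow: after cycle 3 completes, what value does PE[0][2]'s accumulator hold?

WS (2×3). Following PE[0][2] plus its west/north inputs:
  cycle 0: PE[0][1] → acc 0, east 0, south 0
  cycle 0: PE[0][2] → acc 0, east 0, south 0
  cycle 1: PE[0][1] → acc 63, east 9, south 63
  cycle 1: PE[0][2] → acc 0, east 0, south 0
  cycle 2: PE[0][1] → acc 14, east 2, south 14
  cycle 2: PE[0][2] → acc 36, east 9, south 36
  cycle 3: PE[0][1] → acc 42, east 6, south 42
  cycle 3: PE[0][2] → acc 8, east 2, south 8

PE[0][2].acc = 8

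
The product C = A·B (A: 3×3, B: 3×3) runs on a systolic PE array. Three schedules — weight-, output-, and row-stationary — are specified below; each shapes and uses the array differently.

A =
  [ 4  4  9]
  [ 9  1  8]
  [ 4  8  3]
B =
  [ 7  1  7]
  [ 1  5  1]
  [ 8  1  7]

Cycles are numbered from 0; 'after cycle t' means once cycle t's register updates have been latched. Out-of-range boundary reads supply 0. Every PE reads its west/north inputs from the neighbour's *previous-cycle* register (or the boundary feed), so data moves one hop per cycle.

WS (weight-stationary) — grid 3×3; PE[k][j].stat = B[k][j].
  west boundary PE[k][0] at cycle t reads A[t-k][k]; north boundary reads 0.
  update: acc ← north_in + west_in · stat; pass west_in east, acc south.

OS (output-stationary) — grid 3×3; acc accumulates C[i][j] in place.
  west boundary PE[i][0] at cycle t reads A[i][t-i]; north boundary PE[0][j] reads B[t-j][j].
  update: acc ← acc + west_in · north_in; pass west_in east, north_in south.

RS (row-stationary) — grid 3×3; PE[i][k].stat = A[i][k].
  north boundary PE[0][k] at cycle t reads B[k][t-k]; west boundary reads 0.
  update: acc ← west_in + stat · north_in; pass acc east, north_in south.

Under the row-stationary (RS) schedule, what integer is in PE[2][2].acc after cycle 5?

RS 3×3: PE[2][2] cycle-by-cycle (with neighbour feeds):
  @0  [1,2]  acc 0  |  →0  ↓0
  @0  [2,1]  acc 0  |  →0  ↓0
  @0  [2,2]  acc 0  |  →0  ↓0
  @1  [1,2]  acc 0  |  →0  ↓0
  @1  [2,1]  acc 0  |  →0  ↓0
  @1  [2,2]  acc 0  |  →0  ↓0
  @2  [1,2]  acc 0  |  →0  ↓0
  @2  [2,1]  acc 0  |  →0  ↓0
  @2  [2,2]  acc 0  |  →0  ↓0
  @3  [1,2]  acc 128  |  →128  ↓8
  @3  [2,1]  acc 36  |  →36  ↓1
  @3  [2,2]  acc 0  |  →0  ↓0
  @4  [1,2]  acc 22  |  →22  ↓1
  @4  [2,1]  acc 44  |  →44  ↓5
  @4  [2,2]  acc 60  |  →60  ↓8
  @5  [1,2]  acc 120  |  →120  ↓7
  @5  [2,1]  acc 36  |  →36  ↓1
  @5  [2,2]  acc 47  |  →47  ↓1

PE[2][2].acc = 47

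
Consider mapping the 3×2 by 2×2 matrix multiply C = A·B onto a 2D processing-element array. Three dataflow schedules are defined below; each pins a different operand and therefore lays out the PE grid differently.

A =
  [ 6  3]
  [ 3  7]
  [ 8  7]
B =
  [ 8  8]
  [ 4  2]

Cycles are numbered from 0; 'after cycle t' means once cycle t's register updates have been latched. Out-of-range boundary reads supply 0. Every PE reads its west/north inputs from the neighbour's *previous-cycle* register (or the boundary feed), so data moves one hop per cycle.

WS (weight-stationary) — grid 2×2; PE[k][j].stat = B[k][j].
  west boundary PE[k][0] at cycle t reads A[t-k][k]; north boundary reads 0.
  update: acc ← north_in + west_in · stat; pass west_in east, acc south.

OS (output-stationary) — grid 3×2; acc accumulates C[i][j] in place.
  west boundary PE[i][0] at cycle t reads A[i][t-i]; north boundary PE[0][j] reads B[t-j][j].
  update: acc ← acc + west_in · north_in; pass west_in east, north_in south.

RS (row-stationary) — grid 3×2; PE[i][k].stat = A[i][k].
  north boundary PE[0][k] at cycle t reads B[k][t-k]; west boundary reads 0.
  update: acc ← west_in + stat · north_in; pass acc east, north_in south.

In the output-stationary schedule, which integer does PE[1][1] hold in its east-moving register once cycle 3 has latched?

register = 7

OS 3×2: PE[1][1] cycle-by-cycle (with neighbour feeds):
  @0  [0,1]  acc 0  |  →0  ↓0
  @0  [1,0]  acc 0  |  →0  ↓0
  @0  [1,1]  acc 0  |  →0  ↓0
  @1  [0,1]  acc 48  |  →6  ↓8
  @1  [1,0]  acc 24  |  →3  ↓8
  @1  [1,1]  acc 0  |  →0  ↓0
  @2  [0,1]  acc 54  |  →3  ↓2
  @2  [1,0]  acc 52  |  →7  ↓4
  @2  [1,1]  acc 24  |  →3  ↓8
  @3  [0,1]  acc 54  |  →0  ↓0
  @3  [1,0]  acc 52  |  →0  ↓0
  @3  [1,1]  acc 38  |  →7  ↓2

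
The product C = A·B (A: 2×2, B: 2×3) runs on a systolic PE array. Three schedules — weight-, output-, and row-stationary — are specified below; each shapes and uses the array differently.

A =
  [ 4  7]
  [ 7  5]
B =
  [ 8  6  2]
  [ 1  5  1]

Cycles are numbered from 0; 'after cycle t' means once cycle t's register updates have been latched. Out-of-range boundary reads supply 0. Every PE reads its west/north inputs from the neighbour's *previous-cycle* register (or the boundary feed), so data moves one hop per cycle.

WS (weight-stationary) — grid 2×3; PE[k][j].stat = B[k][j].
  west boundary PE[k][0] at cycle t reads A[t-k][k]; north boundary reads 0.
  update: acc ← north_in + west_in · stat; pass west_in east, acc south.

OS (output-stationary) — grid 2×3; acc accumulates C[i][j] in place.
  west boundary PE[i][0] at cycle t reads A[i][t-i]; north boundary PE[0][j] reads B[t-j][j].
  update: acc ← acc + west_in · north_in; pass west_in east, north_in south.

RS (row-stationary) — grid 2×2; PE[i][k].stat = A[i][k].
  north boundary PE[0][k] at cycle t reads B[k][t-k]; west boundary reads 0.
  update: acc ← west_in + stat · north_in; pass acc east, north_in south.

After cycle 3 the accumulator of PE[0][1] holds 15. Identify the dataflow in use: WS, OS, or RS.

WS [2×3] PE[0][1] across cycles:
  after 0 — PE[0][1] acc=0, pass-E 0, pass-S 0
  after 1 — PE[0][1] acc=24, pass-E 4, pass-S 24
  after 2 — PE[0][1] acc=42, pass-E 7, pass-S 42
  after 3 — PE[0][1] acc=0, pass-E 0, pass-S 0
OS [2×3] PE[0][1] across cycles:
  after 0 — PE[0][1] acc=0, pass-E 0, pass-S 0
  after 1 — PE[0][1] acc=24, pass-E 4, pass-S 6
  after 2 — PE[0][1] acc=59, pass-E 7, pass-S 5
  after 3 — PE[0][1] acc=59, pass-E 0, pass-S 0
RS [2×2] PE[0][1] across cycles:
  after 0 — PE[0][1] acc=0, pass-E 0, pass-S 0
  after 1 — PE[0][1] acc=39, pass-E 39, pass-S 1
  after 2 — PE[0][1] acc=59, pass-E 59, pass-S 5
  after 3 — PE[0][1] acc=15, pass-E 15, pass-S 1

dataflow = RS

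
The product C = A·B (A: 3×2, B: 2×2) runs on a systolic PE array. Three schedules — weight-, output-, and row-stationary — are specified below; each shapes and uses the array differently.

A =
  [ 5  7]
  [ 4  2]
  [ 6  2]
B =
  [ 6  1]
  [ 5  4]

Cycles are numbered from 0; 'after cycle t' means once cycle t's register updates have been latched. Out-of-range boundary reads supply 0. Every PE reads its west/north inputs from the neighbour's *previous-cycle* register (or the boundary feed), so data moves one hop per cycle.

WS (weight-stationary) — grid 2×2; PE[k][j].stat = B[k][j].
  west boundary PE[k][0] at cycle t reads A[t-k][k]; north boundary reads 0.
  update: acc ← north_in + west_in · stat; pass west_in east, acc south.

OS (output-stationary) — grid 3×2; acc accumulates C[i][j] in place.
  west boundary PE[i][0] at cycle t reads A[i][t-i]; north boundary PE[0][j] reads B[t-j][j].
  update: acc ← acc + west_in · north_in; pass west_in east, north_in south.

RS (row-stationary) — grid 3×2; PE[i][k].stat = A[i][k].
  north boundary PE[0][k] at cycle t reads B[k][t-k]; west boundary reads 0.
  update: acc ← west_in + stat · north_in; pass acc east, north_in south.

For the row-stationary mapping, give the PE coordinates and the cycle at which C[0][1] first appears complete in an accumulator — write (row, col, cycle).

RS — PE[0][1] is where C[0][1] collects:
  0: (0,1).acc=0  regs=<0,0>
  1: (0,1).acc=65  regs=<65,5>
  2: (0,1).acc=33  regs=<33,4>

(row, col, cycle) = (0, 1, 2)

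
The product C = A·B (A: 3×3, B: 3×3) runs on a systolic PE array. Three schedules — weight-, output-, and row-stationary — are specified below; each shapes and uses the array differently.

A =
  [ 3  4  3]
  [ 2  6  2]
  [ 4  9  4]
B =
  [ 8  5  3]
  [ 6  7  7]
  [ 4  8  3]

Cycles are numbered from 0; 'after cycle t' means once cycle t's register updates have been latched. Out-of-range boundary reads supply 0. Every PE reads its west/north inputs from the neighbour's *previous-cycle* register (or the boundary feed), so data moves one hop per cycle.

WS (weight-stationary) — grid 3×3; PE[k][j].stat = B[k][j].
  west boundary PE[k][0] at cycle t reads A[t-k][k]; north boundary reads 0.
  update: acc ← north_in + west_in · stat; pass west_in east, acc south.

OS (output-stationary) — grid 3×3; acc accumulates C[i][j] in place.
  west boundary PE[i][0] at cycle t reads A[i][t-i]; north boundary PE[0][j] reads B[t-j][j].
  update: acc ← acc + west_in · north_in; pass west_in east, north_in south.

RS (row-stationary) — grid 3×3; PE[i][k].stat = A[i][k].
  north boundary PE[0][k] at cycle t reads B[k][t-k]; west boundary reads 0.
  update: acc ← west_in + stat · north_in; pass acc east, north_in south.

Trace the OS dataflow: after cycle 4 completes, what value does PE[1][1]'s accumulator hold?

PE[1][1].acc = 68

OS (3×3). Following PE[1][1] plus its west/north inputs:
  cycle 0: PE[0][1] → acc 0, east 0, south 0
  cycle 0: PE[1][0] → acc 0, east 0, south 0
  cycle 0: PE[1][1] → acc 0, east 0, south 0
  cycle 1: PE[0][1] → acc 15, east 3, south 5
  cycle 1: PE[1][0] → acc 16, east 2, south 8
  cycle 1: PE[1][1] → acc 0, east 0, south 0
  cycle 2: PE[0][1] → acc 43, east 4, south 7
  cycle 2: PE[1][0] → acc 52, east 6, south 6
  cycle 2: PE[1][1] → acc 10, east 2, south 5
  cycle 3: PE[0][1] → acc 67, east 3, south 8
  cycle 3: PE[1][0] → acc 60, east 2, south 4
  cycle 3: PE[1][1] → acc 52, east 6, south 7
  cycle 4: PE[0][1] → acc 67, east 0, south 0
  cycle 4: PE[1][0] → acc 60, east 0, south 0
  cycle 4: PE[1][1] → acc 68, east 2, south 8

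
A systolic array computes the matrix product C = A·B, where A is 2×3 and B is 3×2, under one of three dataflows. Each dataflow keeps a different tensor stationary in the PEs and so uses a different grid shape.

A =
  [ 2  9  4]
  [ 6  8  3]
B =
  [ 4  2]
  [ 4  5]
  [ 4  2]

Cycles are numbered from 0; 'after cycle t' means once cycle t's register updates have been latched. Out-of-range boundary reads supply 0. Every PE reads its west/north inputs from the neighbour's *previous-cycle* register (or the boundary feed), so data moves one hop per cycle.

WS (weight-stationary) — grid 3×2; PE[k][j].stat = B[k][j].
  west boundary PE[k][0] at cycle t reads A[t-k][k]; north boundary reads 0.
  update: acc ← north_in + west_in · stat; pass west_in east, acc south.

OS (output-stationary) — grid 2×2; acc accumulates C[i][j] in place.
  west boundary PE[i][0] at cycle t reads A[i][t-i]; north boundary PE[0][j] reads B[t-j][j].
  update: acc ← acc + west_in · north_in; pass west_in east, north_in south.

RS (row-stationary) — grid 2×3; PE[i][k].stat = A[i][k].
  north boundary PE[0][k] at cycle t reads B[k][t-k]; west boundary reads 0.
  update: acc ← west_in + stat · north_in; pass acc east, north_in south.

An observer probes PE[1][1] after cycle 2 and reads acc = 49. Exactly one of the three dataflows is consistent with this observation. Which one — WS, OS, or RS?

dataflow = WS

WS (3×2 grid), PE[1][1]:
  0: (1,1).acc=0  regs=<0,0>
  1: (1,1).acc=0  regs=<0,0>
  2: (1,1).acc=49  regs=<9,49>
OS (2×2 grid), PE[1][1]:
  0: (1,1).acc=0  regs=<0,0>
  1: (1,1).acc=0  regs=<0,0>
  2: (1,1).acc=12  regs=<6,2>
RS (2×3 grid), PE[1][1]:
  0: (1,1).acc=0  regs=<0,0>
  1: (1,1).acc=0  regs=<0,0>
  2: (1,1).acc=56  regs=<56,4>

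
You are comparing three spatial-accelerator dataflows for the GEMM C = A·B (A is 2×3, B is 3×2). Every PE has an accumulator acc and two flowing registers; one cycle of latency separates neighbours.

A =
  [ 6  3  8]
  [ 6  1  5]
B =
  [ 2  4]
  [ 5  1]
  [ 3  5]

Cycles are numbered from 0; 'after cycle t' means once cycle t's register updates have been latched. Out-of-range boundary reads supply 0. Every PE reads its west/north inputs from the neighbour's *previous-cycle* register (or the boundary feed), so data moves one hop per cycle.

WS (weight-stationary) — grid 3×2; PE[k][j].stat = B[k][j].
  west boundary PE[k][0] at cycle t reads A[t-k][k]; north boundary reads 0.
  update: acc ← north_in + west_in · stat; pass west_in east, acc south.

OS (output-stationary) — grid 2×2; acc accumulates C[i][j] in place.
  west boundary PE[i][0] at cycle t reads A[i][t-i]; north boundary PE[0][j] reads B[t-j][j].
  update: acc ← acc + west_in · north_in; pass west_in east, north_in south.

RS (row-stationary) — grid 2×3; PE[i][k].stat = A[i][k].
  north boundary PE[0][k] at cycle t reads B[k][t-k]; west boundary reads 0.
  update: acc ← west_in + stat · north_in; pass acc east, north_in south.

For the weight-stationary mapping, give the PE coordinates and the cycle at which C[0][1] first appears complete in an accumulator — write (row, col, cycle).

Under WS, C[0][1] lands at PE[2][1]:
  step 0 · PE2,1: acc=0; fwd→0 fwd↓0
  step 1 · PE2,1: acc=0; fwd→0 fwd↓0
  step 2 · PE2,1: acc=0; fwd→0 fwd↓0
  step 3 · PE2,1: acc=67; fwd→8 fwd↓67

(row, col, cycle) = (2, 1, 3)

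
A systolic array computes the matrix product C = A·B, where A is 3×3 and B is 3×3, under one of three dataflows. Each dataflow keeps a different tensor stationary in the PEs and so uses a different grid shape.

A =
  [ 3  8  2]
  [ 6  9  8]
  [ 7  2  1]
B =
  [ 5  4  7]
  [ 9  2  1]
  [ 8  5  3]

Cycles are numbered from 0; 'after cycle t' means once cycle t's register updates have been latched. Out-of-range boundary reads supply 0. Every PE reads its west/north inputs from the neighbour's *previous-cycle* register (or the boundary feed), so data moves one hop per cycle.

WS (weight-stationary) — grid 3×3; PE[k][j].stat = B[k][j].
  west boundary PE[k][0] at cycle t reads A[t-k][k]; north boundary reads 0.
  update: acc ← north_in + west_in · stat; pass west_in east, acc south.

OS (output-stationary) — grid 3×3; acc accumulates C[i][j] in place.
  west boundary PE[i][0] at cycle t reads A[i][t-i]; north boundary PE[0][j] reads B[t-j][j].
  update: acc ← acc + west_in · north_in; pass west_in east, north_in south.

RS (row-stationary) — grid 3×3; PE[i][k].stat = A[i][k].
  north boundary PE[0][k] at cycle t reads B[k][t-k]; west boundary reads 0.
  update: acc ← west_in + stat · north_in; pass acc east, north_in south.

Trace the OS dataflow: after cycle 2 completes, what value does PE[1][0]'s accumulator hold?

PE[1][0].acc = 111

Tracing OS — 3×3 array, target PE[1][0]:
  @0  [0,0]  acc 15  |  →3  ↓5
  @0  [1,0]  acc 0  |  →0  ↓0
  @1  [0,0]  acc 87  |  →8  ↓9
  @1  [1,0]  acc 30  |  →6  ↓5
  @2  [0,0]  acc 103  |  →2  ↓8
  @2  [1,0]  acc 111  |  →9  ↓9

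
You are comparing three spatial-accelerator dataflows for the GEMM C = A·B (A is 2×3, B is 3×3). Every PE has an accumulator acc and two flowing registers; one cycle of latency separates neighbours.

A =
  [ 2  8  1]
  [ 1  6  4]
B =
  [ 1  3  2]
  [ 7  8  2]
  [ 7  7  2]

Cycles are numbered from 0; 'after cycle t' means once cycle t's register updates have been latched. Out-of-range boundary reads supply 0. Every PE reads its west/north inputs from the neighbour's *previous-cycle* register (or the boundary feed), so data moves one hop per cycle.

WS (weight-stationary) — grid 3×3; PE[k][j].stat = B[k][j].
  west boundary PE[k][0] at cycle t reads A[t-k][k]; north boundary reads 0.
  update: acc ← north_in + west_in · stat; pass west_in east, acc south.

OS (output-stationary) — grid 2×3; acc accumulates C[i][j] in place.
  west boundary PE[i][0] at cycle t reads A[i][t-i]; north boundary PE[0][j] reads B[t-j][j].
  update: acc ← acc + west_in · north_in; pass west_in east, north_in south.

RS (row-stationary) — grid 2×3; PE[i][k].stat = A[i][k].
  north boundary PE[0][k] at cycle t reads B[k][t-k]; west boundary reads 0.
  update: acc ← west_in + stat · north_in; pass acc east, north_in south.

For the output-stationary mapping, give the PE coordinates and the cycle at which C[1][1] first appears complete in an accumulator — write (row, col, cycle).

(row, col, cycle) = (1, 1, 4)

Under OS, C[1][1] lands at PE[1][1]:
  step 0 · PE1,1: acc=0; fwd→0 fwd↓0
  step 1 · PE1,1: acc=0; fwd→0 fwd↓0
  step 2 · PE1,1: acc=3; fwd→1 fwd↓3
  step 3 · PE1,1: acc=51; fwd→6 fwd↓8
  step 4 · PE1,1: acc=79; fwd→4 fwd↓7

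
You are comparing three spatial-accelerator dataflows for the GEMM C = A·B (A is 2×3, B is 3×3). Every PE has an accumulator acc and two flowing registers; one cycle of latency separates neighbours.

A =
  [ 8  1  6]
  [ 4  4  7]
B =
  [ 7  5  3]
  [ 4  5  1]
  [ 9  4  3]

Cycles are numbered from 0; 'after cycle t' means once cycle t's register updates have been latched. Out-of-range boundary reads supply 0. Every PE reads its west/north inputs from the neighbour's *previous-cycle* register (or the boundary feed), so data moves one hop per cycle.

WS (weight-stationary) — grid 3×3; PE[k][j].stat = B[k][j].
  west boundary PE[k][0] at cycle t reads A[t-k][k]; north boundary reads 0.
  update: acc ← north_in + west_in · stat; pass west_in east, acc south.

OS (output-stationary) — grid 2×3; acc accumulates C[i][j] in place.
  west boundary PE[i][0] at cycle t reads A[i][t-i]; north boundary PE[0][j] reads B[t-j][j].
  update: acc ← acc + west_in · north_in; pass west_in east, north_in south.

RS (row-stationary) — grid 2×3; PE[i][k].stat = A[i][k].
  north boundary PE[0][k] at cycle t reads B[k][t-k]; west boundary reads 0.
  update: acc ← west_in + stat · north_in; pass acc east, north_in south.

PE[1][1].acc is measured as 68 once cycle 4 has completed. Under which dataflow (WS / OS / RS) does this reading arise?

dataflow = OS

WS (3×3 grid), PE[1][1]:
  0: (1,1).acc=0  regs=<0,0>
  1: (1,1).acc=0  regs=<0,0>
  2: (1,1).acc=45  regs=<1,45>
  3: (1,1).acc=40  regs=<4,40>
  4: (1,1).acc=0  regs=<0,0>
OS (2×3 grid), PE[1][1]:
  0: (1,1).acc=0  regs=<0,0>
  1: (1,1).acc=0  regs=<0,0>
  2: (1,1).acc=20  regs=<4,5>
  3: (1,1).acc=40  regs=<4,5>
  4: (1,1).acc=68  regs=<7,4>
RS (2×3 grid), PE[1][1]:
  0: (1,1).acc=0  regs=<0,0>
  1: (1,1).acc=0  regs=<0,0>
  2: (1,1).acc=44  regs=<44,4>
  3: (1,1).acc=40  regs=<40,5>
  4: (1,1).acc=16  regs=<16,1>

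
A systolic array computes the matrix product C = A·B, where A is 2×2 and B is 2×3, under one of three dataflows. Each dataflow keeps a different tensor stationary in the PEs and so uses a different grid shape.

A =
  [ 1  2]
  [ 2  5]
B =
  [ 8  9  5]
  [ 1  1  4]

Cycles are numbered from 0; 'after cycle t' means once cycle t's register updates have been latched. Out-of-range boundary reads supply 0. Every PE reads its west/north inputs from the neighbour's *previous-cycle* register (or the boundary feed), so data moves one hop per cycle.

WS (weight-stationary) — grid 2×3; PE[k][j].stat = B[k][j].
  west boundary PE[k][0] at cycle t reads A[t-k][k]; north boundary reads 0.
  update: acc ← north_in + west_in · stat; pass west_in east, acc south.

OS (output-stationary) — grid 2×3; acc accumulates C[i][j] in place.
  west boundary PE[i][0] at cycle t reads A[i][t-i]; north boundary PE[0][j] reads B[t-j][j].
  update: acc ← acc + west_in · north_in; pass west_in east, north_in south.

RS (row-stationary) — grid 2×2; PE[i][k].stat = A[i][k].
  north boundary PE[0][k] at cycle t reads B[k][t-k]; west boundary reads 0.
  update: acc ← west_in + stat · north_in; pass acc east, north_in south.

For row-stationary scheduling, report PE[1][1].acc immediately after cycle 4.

PE[1][1].acc = 30

RS 2×2: PE[1][1] cycle-by-cycle (with neighbour feeds):
  cycle 0: PE[0][1] → acc 0, east 0, south 0
  cycle 0: PE[1][0] → acc 0, east 0, south 0
  cycle 0: PE[1][1] → acc 0, east 0, south 0
  cycle 1: PE[0][1] → acc 10, east 10, south 1
  cycle 1: PE[1][0] → acc 16, east 16, south 8
  cycle 1: PE[1][1] → acc 0, east 0, south 0
  cycle 2: PE[0][1] → acc 11, east 11, south 1
  cycle 2: PE[1][0] → acc 18, east 18, south 9
  cycle 2: PE[1][1] → acc 21, east 21, south 1
  cycle 3: PE[0][1] → acc 13, east 13, south 4
  cycle 3: PE[1][0] → acc 10, east 10, south 5
  cycle 3: PE[1][1] → acc 23, east 23, south 1
  cycle 4: PE[0][1] → acc 0, east 0, south 0
  cycle 4: PE[1][0] → acc 0, east 0, south 0
  cycle 4: PE[1][1] → acc 30, east 30, south 4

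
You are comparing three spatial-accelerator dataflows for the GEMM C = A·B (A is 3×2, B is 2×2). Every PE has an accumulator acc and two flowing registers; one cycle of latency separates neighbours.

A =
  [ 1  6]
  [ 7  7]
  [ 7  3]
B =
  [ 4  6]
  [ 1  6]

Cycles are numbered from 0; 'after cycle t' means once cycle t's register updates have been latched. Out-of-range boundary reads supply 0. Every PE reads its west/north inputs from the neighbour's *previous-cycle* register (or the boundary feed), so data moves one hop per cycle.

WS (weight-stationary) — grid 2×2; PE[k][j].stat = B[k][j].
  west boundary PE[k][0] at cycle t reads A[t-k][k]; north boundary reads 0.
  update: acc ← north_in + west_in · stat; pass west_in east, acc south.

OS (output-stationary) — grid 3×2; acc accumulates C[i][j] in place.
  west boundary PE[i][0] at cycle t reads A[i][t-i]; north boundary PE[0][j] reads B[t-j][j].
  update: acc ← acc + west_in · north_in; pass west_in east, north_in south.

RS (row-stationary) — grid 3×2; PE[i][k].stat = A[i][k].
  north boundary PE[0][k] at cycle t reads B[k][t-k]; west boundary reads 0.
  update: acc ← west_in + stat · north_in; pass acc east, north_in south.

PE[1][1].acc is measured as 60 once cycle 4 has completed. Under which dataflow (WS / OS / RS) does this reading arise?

WS [2×2] PE[1][1] across cycles:
  step 0 · PE1,1: acc=0; fwd→0 fwd↓0
  step 1 · PE1,1: acc=0; fwd→0 fwd↓0
  step 2 · PE1,1: acc=42; fwd→6 fwd↓42
  step 3 · PE1,1: acc=84; fwd→7 fwd↓84
  step 4 · PE1,1: acc=60; fwd→3 fwd↓60
OS [3×2] PE[1][1] across cycles:
  step 0 · PE1,1: acc=0; fwd→0 fwd↓0
  step 1 · PE1,1: acc=0; fwd→0 fwd↓0
  step 2 · PE1,1: acc=42; fwd→7 fwd↓6
  step 3 · PE1,1: acc=84; fwd→7 fwd↓6
  step 4 · PE1,1: acc=84; fwd→0 fwd↓0
RS [3×2] PE[1][1] across cycles:
  step 0 · PE1,1: acc=0; fwd→0 fwd↓0
  step 1 · PE1,1: acc=0; fwd→0 fwd↓0
  step 2 · PE1,1: acc=35; fwd→35 fwd↓1
  step 3 · PE1,1: acc=84; fwd→84 fwd↓6
  step 4 · PE1,1: acc=0; fwd→0 fwd↓0

dataflow = WS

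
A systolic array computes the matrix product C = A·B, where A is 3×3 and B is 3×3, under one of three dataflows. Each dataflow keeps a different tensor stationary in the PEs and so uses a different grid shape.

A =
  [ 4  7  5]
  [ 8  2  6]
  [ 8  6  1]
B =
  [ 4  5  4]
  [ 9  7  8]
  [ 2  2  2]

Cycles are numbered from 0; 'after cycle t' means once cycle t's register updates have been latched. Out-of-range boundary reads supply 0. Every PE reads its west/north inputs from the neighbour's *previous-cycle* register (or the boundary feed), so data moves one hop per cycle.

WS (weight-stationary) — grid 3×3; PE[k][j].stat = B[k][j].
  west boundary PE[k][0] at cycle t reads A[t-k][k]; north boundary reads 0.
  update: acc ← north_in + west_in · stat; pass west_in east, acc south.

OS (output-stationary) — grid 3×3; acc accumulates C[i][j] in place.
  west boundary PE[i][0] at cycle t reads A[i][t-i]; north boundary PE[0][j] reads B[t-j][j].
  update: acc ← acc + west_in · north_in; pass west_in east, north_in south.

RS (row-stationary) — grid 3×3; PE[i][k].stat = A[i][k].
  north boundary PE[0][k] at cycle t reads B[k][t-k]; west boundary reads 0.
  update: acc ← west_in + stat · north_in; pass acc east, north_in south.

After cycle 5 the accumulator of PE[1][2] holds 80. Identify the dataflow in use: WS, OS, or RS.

— WS: 3×3; PE[1][2] trace:
  cycle 0: PE[1][2] → acc 0, east 0, south 0
  cycle 1: PE[1][2] → acc 0, east 0, south 0
  cycle 2: PE[1][2] → acc 0, east 0, south 0
  cycle 3: PE[1][2] → acc 72, east 7, south 72
  cycle 4: PE[1][2] → acc 48, east 2, south 48
  cycle 5: PE[1][2] → acc 80, east 6, south 80
— OS: 3×3; PE[1][2] trace:
  cycle 0: PE[1][2] → acc 0, east 0, south 0
  cycle 1: PE[1][2] → acc 0, east 0, south 0
  cycle 2: PE[1][2] → acc 0, east 0, south 0
  cycle 3: PE[1][2] → acc 32, east 8, south 4
  cycle 4: PE[1][2] → acc 48, east 2, south 8
  cycle 5: PE[1][2] → acc 60, east 6, south 2
— RS: 3×3; PE[1][2] trace:
  cycle 0: PE[1][2] → acc 0, east 0, south 0
  cycle 1: PE[1][2] → acc 0, east 0, south 0
  cycle 2: PE[1][2] → acc 0, east 0, south 0
  cycle 3: PE[1][2] → acc 62, east 62, south 2
  cycle 4: PE[1][2] → acc 66, east 66, south 2
  cycle 5: PE[1][2] → acc 60, east 60, south 2

dataflow = WS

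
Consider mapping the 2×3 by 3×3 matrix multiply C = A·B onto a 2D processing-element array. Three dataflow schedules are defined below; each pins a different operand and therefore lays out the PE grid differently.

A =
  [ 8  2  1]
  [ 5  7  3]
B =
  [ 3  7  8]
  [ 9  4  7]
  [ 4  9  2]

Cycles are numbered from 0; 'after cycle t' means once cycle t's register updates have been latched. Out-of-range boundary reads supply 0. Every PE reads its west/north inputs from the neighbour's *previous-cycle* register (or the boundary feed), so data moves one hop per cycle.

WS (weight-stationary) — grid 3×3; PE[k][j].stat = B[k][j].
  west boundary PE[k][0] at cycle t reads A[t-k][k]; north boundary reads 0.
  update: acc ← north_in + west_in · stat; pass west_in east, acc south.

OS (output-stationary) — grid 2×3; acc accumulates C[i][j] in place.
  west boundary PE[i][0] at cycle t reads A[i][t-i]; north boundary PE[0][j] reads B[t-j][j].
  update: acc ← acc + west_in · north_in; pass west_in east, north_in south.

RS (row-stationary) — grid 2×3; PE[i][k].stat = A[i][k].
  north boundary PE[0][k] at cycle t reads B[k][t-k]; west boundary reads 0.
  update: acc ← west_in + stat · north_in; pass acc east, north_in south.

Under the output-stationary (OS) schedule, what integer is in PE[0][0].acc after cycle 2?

OS (2×3). Following PE[0][0] plus its west/north inputs:
  c0 r0c0: 24 / 8 / 3
  c1 r0c0: 42 / 2 / 9
  c2 r0c0: 46 / 1 / 4

PE[0][0].acc = 46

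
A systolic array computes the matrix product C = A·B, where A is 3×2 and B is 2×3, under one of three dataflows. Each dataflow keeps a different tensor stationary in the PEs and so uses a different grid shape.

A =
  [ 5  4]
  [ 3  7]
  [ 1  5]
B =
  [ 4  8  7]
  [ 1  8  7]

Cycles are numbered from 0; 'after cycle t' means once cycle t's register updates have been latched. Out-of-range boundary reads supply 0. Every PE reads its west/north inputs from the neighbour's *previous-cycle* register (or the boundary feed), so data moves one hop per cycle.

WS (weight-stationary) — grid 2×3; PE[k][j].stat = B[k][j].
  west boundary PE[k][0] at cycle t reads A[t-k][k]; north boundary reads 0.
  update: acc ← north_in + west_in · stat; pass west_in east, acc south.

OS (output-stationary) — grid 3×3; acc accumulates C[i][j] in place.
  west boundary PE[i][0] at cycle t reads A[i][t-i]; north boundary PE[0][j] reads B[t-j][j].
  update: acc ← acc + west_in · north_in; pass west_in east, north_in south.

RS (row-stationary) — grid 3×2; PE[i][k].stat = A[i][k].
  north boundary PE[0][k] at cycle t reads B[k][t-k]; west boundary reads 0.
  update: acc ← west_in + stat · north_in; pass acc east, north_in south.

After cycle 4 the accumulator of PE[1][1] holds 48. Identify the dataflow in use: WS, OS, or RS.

dataflow = WS

— WS: 2×3; PE[1][1] trace:
  after 0 — PE[1][1] acc=0, pass-E 0, pass-S 0
  after 1 — PE[1][1] acc=0, pass-E 0, pass-S 0
  after 2 — PE[1][1] acc=72, pass-E 4, pass-S 72
  after 3 — PE[1][1] acc=80, pass-E 7, pass-S 80
  after 4 — PE[1][1] acc=48, pass-E 5, pass-S 48
— OS: 3×3; PE[1][1] trace:
  after 0 — PE[1][1] acc=0, pass-E 0, pass-S 0
  after 1 — PE[1][1] acc=0, pass-E 0, pass-S 0
  after 2 — PE[1][1] acc=24, pass-E 3, pass-S 8
  after 3 — PE[1][1] acc=80, pass-E 7, pass-S 8
  after 4 — PE[1][1] acc=80, pass-E 0, pass-S 0
— RS: 3×2; PE[1][1] trace:
  after 0 — PE[1][1] acc=0, pass-E 0, pass-S 0
  after 1 — PE[1][1] acc=0, pass-E 0, pass-S 0
  after 2 — PE[1][1] acc=19, pass-E 19, pass-S 1
  after 3 — PE[1][1] acc=80, pass-E 80, pass-S 8
  after 4 — PE[1][1] acc=70, pass-E 70, pass-S 7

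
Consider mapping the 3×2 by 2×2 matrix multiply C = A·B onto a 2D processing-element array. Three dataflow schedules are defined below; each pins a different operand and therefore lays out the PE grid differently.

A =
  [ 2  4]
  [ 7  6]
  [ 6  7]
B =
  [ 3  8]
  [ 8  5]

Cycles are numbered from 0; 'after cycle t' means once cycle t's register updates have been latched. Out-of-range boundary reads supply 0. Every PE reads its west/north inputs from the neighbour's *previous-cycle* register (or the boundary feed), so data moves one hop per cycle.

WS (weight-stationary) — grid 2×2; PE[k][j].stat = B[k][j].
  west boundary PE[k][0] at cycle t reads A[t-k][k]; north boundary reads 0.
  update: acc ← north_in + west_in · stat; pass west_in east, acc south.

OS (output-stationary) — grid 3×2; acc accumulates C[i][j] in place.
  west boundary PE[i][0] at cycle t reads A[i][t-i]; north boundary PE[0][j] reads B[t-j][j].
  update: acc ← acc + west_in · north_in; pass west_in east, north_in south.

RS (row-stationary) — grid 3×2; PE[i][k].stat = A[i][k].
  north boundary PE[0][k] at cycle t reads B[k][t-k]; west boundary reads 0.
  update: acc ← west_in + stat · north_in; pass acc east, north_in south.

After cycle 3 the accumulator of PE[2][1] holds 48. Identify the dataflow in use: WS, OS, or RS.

dataflow = OS

— WS: 2×2 array has no PE[2][1].
— OS: 3×2; PE[2][1] trace:
  after 0 — PE[2][1] acc=0, pass-E 0, pass-S 0
  after 1 — PE[2][1] acc=0, pass-E 0, pass-S 0
  after 2 — PE[2][1] acc=0, pass-E 0, pass-S 0
  after 3 — PE[2][1] acc=48, pass-E 6, pass-S 8
— RS: 3×2; PE[2][1] trace:
  after 0 — PE[2][1] acc=0, pass-E 0, pass-S 0
  after 1 — PE[2][1] acc=0, pass-E 0, pass-S 0
  after 2 — PE[2][1] acc=0, pass-E 0, pass-S 0
  after 3 — PE[2][1] acc=74, pass-E 74, pass-S 8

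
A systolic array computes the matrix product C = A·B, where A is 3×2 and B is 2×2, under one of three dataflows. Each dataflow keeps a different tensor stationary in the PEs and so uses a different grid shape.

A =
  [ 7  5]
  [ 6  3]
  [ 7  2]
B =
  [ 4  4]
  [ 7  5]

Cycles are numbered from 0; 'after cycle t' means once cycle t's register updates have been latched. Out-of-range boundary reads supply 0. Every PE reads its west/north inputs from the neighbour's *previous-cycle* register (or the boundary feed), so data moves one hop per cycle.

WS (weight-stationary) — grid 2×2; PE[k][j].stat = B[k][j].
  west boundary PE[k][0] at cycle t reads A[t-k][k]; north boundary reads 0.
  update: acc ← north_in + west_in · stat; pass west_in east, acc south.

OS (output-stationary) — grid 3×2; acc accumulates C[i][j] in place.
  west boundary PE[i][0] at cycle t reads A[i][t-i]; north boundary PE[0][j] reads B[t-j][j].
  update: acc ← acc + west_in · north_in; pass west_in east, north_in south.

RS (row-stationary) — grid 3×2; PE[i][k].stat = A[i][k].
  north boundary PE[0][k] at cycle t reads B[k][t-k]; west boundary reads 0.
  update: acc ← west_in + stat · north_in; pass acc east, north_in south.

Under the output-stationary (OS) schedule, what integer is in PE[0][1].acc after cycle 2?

OS 3×2: PE[0][1] cycle-by-cycle (with neighbour feeds):
  @0  [0,0]  acc 28  |  →7  ↓4
  @0  [0,1]  acc 0  |  →0  ↓0
  @1  [0,0]  acc 63  |  →5  ↓7
  @1  [0,1]  acc 28  |  →7  ↓4
  @2  [0,0]  acc 63  |  →0  ↓0
  @2  [0,1]  acc 53  |  →5  ↓5

PE[0][1].acc = 53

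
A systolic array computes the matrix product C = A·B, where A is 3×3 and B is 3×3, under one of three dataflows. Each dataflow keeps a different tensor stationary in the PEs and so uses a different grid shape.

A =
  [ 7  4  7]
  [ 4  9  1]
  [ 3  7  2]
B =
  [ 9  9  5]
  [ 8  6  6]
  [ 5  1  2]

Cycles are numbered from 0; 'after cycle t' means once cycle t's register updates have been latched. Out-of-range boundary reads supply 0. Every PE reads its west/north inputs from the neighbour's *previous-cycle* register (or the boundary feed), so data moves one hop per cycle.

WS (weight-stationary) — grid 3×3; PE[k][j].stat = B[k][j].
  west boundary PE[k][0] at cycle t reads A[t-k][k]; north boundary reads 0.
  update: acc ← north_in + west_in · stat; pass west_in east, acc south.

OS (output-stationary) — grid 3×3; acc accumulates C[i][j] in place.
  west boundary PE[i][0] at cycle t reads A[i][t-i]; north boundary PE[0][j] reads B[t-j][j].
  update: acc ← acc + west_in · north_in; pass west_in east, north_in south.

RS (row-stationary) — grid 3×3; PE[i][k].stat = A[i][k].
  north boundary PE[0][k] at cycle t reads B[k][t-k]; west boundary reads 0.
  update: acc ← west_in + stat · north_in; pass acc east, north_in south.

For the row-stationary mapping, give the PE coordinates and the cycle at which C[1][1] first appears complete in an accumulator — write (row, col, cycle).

RS — PE[1][2] is where C[1][1] collects:
  after 0 — PE[1][2] acc=0, pass-E 0, pass-S 0
  after 1 — PE[1][2] acc=0, pass-E 0, pass-S 0
  after 2 — PE[1][2] acc=0, pass-E 0, pass-S 0
  after 3 — PE[1][2] acc=113, pass-E 113, pass-S 5
  after 4 — PE[1][2] acc=91, pass-E 91, pass-S 1

(row, col, cycle) = (1, 2, 4)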